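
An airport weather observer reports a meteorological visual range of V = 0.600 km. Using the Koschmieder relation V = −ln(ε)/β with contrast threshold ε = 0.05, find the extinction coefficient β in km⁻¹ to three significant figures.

4.99 km⁻¹

β = −ln(0.05) / V = 2.996 / 0.600 = 4.9929 km⁻¹.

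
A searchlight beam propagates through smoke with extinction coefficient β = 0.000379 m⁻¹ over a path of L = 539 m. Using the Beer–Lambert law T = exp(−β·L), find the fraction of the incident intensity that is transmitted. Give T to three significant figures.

τ = β·L = 0.000379 × 539 = 0.2043.
T = exp(−0.2043) = 0.8152.

0.815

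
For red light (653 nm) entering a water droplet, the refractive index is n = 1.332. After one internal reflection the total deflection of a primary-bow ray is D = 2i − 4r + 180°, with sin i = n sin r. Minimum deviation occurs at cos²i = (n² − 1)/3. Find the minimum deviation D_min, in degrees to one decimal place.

137.8°

cos²i = (1.77422 − 1)/3 = 0.25807; i = arccos(0.50801) = 59.469°.
sin r = sin 59.469°/1.332 = 0.64666; r = 40.290°.
D_min = 2·59.469° − 4·40.290° + 180° = 137.776°.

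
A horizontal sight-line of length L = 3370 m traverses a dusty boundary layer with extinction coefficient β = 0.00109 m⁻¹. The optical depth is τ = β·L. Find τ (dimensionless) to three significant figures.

3.67

τ = β·L = 0.00109 × 3370 = 3.6733.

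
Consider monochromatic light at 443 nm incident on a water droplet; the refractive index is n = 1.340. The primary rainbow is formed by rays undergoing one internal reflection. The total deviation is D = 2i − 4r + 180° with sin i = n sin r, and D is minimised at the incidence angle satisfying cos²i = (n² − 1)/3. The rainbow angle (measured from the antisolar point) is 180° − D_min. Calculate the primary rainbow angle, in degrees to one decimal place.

41.1°

cos²i = (1.79560 − 1)/3 = 0.26520; i = arccos(0.51498) = 59.004°.
sin r = sin 59.004°/1.340 = 0.63971; r = 39.770°.
D_min = 2·59.004° − 4·39.770° + 180° = 138.929°.
Rainbow angle = 180° − D_min = 41.071°.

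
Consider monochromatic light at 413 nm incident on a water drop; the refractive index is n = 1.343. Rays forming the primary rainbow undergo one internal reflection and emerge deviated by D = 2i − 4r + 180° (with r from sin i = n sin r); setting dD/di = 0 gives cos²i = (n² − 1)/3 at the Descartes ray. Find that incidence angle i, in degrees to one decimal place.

58.8°

cos²i = (1.343² − 1)/3 = (1.80365 − 1)/3 = 0.26788.
cos i = 0.51757, so i = 58.830°.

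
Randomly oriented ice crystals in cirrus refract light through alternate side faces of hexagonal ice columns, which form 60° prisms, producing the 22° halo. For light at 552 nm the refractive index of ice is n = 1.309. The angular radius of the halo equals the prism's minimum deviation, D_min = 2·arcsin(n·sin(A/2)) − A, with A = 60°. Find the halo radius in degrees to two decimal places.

21.76°

n·sin(A/2) = 1.309 × sin 30° = 1.309 × 0.5000 = 0.6545.
D_min = 2·arcsin(0.6545) − 60° = 2 × 40.882° − 60° = 21.763°.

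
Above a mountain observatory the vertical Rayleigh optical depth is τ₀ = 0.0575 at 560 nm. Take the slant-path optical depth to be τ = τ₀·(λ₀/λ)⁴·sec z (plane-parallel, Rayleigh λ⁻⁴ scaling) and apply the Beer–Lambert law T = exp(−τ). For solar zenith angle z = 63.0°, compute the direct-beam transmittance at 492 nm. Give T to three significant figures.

sec 63.0° = 2.2027.
τ = 0.0575 × (560/492)⁴ × 2.2027 = 0.0575 × 1.6784 × 2.2027 = 0.2126.
T = exp(−0.2126) = 0.8085.

0.808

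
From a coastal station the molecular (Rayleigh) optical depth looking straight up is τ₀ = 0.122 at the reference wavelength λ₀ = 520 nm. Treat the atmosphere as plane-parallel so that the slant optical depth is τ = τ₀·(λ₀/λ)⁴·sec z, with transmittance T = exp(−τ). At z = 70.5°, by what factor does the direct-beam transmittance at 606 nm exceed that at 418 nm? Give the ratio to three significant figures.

Airmass: sec 70.5° = 2.9957.
τ(606 nm) = 0.122 × (520/606)⁴ × 2.9957 = 0.122 × 0.5422 × 2.9957 = 0.1981.
τ(418 nm) = 0.122 × (520/418)⁴ × 2.9957 = 0.122 × 2.3950 × 2.9957 = 0.8753.
T(606)/T(418) = exp(τ_B − τ_A) = exp(0.6772) = 1.9683.

1.97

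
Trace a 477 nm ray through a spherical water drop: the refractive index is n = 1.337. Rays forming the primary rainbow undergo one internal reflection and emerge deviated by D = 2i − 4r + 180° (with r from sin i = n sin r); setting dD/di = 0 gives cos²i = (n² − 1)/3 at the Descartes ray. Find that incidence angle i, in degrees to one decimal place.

cos²i = (1.337² − 1)/3 = (1.78757 − 1)/3 = 0.26252.
cos i = 0.51237, so i = 59.178°.

59.2°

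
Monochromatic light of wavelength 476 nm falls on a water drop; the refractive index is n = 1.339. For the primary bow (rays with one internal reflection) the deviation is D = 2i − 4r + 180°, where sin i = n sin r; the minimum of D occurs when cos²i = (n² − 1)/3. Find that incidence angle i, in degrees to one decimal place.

cos²i = (1.339² − 1)/3 = (1.79292 − 1)/3 = 0.26431.
cos i = 0.51411, so i = 59.062°.

59.1°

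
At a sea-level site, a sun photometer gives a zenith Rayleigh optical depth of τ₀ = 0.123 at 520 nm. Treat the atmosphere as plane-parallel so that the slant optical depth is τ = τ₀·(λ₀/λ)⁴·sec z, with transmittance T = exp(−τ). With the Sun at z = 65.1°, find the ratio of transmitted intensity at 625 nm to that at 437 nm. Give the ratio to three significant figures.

Airmass: sec 65.1° = 2.3751.
τ(625 nm) = 0.123 × (520/625)⁴ × 2.3751 = 0.123 × 0.4792 × 2.3751 = 0.1400.
τ(437 nm) = 0.123 × (520/437)⁴ × 2.3751 = 0.123 × 2.0049 × 2.3751 = 0.5857.
T(625)/T(437) = exp(τ_B − τ_A) = exp(0.4457) = 1.5616.

1.56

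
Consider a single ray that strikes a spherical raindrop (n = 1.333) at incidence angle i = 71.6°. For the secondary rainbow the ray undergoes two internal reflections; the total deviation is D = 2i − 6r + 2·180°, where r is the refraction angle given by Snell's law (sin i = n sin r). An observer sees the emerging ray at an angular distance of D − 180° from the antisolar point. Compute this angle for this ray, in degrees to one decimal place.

sin r = sin 71.6° / 1.333 = 0.9489/1.333 = 0.7118; r = 45.38°.
D = 2·71.6° − 6·45.38° + 2·180° = 143.20° − 272.31° + 360° = 230.89°.
Angle from antisolar point = D − 180° = 50.89°.

50.9°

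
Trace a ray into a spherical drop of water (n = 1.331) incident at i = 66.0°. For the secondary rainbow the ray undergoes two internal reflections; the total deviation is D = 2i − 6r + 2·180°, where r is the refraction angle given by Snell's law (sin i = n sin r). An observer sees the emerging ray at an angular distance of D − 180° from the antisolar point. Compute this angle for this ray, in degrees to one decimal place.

sin r = sin 66.0° / 1.331 = 0.9135/1.331 = 0.6864; r = 43.34°.
D = 2·66.0° − 6·43.34° + 2·180° = 132.00° − 260.06° + 360° = 231.94°.
Angle from antisolar point = D − 180° = 51.94°.

51.9°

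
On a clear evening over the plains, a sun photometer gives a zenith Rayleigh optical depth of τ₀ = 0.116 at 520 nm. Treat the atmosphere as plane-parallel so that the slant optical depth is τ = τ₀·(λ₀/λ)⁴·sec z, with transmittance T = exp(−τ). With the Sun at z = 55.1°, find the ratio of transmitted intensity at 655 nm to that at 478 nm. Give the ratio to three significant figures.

Airmass: sec 55.1° = 1.7478.
τ(655 nm) = 0.116 × (520/655)⁴ × 1.7478 = 0.116 × 0.3972 × 1.7478 = 0.0805.
τ(478 nm) = 0.116 × (520/478)⁴ × 1.7478 = 0.116 × 1.4006 × 1.7478 = 0.2840.
T(655)/T(478) = exp(τ_B − τ_A) = exp(0.2034) = 1.2256.

1.23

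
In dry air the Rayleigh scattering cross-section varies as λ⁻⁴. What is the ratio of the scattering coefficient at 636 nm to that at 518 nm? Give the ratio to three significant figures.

Rayleigh scattering ∝ λ⁻⁴, so the ratio of coefficients is the inverse fourth power of the wavelength ratio.
σ(636)/σ(518) = (518/636)⁴ = (0.8145)⁴ = 0.44.

0.440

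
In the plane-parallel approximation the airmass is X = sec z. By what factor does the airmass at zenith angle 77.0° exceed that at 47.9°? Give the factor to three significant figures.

2.98

X(77.0°)/X(47.9°) = sec 77.0° / sec 47.9° = cos 47.9° / cos 77.0° = 0.6704/0.2250 = 2.9803.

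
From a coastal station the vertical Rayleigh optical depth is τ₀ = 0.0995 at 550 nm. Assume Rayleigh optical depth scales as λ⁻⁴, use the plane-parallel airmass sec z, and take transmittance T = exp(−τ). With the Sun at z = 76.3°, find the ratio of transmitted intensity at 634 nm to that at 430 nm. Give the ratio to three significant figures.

Airmass: sec 76.3° = 4.2223.
τ(634 nm) = 0.0995 × (550/634)⁴ × 4.2223 = 0.0995 × 0.5664 × 4.2223 = 0.2379.
τ(430 nm) = 0.0995 × (550/430)⁴ × 4.2223 = 0.0995 × 2.6766 × 4.2223 = 1.1245.
T(634)/T(430) = exp(τ_B − τ_A) = exp(0.8865) = 2.4267.

2.43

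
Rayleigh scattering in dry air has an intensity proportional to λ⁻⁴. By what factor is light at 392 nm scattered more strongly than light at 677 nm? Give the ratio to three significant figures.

Rayleigh scattering ∝ λ⁻⁴, so the ratio of coefficients is the inverse fourth power of the wavelength ratio.
σ(392)/σ(677) = (677/392)⁴ = (1.7270)⁴ = 8.896.

8.90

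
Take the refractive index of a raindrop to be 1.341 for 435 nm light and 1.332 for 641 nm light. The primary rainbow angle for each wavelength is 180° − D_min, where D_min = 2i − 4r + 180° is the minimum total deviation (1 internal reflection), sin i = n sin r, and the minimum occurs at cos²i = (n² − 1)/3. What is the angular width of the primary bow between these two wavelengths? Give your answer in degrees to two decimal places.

1.29°

At 435 nm (n = 1.341): cos²i = 0.26609 → i = 58.946°, r = 39.705°, D_min = 139.071°, rainbow angle = 40.929°.
At 641 nm (n = 1.332): cos²i = 0.25807 → i = 59.469°, r = 40.290°, D_min = 137.776°, rainbow angle = 42.224°.
Angular width = |40.929° − 42.224°| = 1.295°.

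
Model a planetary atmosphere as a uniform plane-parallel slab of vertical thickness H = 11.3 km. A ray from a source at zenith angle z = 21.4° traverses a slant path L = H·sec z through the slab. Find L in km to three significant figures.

sec z = 1/cos 21.4° = 1.0740.
L = 11.3 × 1.0740 = 12.137 km.

12.1 km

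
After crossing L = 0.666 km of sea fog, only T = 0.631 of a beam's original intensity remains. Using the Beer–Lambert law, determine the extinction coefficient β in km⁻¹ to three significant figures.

0.691 km⁻¹

Beer–Lambert: T = exp(−βL) ⇒ β = −ln(T)/L = −ln(0.631)/0.666 = 0.4604/0.666 = 0.6914 km⁻¹.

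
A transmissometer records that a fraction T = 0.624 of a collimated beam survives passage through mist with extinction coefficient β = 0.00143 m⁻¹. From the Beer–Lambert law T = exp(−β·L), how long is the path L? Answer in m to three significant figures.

330 m

Beer–Lambert: T = exp(−βL) ⇒ L = −ln(T)/β = −ln(0.624)/0.00143 = 0.4716/0.00143 = 329.8 m.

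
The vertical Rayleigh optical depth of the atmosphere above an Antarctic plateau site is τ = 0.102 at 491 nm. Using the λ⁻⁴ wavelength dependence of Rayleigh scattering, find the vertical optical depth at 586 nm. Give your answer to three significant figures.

0.0503

τ(586 nm) = τ(491 nm) × (491/586)⁴ = 0.102 × (0.8379)⁴ = 0.102 × 0.4929 = 0.0503.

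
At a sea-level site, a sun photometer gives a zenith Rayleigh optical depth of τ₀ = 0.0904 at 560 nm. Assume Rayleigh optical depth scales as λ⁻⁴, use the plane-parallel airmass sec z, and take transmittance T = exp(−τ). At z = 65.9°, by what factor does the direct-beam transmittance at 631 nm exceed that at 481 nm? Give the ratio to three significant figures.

Airmass: sec 65.9° = 2.4490.
τ(631 nm) = 0.0904 × (560/631)⁴ × 2.4490 = 0.0904 × 0.6203 × 2.4490 = 0.1373.
τ(481 nm) = 0.0904 × (560/481)⁴ × 2.4490 = 0.0904 × 1.8373 × 2.4490 = 0.4068.
T(631)/T(481) = exp(τ_B − τ_A) = exp(0.2694) = 1.3092.

1.31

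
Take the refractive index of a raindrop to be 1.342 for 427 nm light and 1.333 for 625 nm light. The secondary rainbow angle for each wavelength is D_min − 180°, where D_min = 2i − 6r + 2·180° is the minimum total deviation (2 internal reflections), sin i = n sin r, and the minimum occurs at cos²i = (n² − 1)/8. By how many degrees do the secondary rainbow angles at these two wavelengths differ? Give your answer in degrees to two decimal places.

2.33°

At 427 nm (n = 1.342): cos²i = 0.10012 → i = 71.554°, r = 44.981°, D_min = 233.222°, rainbow angle = 53.222°.
At 625 nm (n = 1.333): cos²i = 0.09711 → i = 71.843°, r = 45.466°, D_min = 230.891°, rainbow angle = 50.891°.
Angular width = |53.222° − 50.891°| = 2.331°.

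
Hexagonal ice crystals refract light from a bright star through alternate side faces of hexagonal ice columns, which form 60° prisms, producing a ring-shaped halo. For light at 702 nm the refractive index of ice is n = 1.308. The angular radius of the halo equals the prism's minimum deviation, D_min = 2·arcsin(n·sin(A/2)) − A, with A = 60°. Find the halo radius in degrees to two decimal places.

21.69°

n·sin(A/2) = 1.308 × sin 30° = 1.308 × 0.5000 = 0.6540.
D_min = 2·arcsin(0.6540) − 60° = 2 × 40.844° − 60° = 21.688°.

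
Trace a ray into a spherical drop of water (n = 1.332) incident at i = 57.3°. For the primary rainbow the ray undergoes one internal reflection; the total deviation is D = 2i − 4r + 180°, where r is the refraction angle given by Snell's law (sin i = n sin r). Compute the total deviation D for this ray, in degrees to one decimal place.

sin r = sin 57.3° / 1.332 = 0.8415/1.332 = 0.6318; r = 39.18°.
D = 2·57.3° − 4·39.18° + 180° = 114.60° − 156.72° + 180° = 137.88°.

137.9°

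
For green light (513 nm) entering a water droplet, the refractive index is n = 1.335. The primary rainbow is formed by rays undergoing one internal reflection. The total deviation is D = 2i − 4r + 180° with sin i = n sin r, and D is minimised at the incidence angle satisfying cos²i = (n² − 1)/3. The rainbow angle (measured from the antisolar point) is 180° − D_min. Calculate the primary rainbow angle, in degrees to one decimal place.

cos²i = (1.78222 − 1)/3 = 0.26074; i = arccos(0.51063) = 59.294°.
sin r = sin 59.294°/1.335 = 0.64405; r = 40.094°.
D_min = 2·59.294° − 4·40.094° + 180° = 138.212°.
Rainbow angle = 180° − D_min = 41.788°.

41.8°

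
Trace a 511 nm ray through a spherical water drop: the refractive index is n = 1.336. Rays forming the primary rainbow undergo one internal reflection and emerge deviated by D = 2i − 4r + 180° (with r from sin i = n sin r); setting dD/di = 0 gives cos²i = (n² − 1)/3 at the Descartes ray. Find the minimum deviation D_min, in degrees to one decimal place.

138.4°

cos²i = (1.78490 − 1)/3 = 0.26163; i = arccos(0.51150) = 59.236°.
sin r = sin 59.236°/1.336 = 0.64318; r = 40.029°.
D_min = 2·59.236° − 4·40.029° + 180° = 138.356°.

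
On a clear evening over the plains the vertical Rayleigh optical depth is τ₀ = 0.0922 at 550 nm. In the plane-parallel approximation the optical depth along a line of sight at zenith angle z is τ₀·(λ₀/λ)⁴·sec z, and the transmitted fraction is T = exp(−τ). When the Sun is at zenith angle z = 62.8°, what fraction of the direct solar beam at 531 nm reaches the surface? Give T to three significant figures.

sec 62.8° = 2.1877.
τ = 0.0922 × (550/531)⁴ × 2.1877 = 0.0922 × 1.1510 × 2.1877 = 0.2322.
T = exp(−0.2322) = 0.7928.

0.793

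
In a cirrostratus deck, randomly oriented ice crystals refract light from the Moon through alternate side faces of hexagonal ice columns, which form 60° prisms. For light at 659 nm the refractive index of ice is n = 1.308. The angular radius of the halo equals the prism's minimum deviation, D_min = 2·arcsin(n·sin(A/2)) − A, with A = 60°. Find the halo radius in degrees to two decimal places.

n·sin(A/2) = 1.308 × sin 30° = 1.308 × 0.5000 = 0.6540.
D_min = 2·arcsin(0.6540) − 60° = 2 × 40.844° − 60° = 21.688°.

21.69°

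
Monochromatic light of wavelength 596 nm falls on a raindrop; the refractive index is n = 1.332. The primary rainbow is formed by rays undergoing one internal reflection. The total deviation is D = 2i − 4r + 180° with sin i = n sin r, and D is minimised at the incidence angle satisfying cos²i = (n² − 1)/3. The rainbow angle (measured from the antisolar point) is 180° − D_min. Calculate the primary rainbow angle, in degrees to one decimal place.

cos²i = (1.77422 − 1)/3 = 0.25807; i = arccos(0.50801) = 59.469°.
sin r = sin 59.469°/1.332 = 0.64666; r = 40.290°.
D_min = 2·59.469° − 4·40.290° + 180° = 137.776°.
Rainbow angle = 180° − D_min = 42.224°.

42.2°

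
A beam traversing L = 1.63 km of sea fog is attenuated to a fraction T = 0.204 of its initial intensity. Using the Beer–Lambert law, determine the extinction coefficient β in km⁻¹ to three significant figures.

Beer–Lambert: T = exp(−βL) ⇒ β = −ln(T)/L = −ln(0.204)/1.63 = 1.5896/1.63 = 0.9752 km⁻¹.

0.975 km⁻¹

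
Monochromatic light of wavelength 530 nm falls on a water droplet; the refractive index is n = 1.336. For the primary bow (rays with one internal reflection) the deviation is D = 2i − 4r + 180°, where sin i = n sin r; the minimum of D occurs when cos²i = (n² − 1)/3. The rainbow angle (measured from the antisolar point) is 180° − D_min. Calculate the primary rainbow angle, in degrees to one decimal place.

41.6°

cos²i = (1.78490 − 1)/3 = 0.26163; i = arccos(0.51150) = 59.236°.
sin r = sin 59.236°/1.336 = 0.64318; r = 40.029°.
D_min = 2·59.236° − 4·40.029° + 180° = 138.356°.
Rainbow angle = 180° − D_min = 41.644°.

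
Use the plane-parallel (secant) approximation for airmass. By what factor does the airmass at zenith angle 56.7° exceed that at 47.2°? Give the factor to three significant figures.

1.24

X(56.7°)/X(47.2°) = sec 56.7° / sec 47.2° = cos 47.2° / cos 56.7° = 0.6794/0.5490 = 1.2375.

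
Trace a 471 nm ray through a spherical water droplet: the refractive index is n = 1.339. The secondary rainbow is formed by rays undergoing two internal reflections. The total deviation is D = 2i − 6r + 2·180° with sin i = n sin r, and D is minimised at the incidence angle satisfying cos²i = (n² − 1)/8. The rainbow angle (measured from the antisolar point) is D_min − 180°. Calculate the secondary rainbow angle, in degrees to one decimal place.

cos²i = (1.79292 − 1)/8 = 0.09912; i = arccos(0.31483) = 71.650°.
sin r = sin 71.650°/1.339 = 0.70885; r = 45.141°.
D_min = 2·71.650° − 6·45.141° + 360° = 232.451°.
Rainbow angle = D_min − 180° = 52.451°.

52.5°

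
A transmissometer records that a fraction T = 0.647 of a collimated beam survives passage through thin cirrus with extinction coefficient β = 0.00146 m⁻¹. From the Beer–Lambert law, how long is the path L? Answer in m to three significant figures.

Beer–Lambert: T = exp(−βL) ⇒ L = −ln(T)/β = −ln(0.647)/0.00146 = 0.4354/0.00146 = 298.2 m.

298 m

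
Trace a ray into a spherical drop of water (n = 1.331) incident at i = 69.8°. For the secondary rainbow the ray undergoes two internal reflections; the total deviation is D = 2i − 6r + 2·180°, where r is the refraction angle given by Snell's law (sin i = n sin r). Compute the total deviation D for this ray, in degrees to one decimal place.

230.6°

sin r = sin 69.8° / 1.331 = 0.9385/1.331 = 0.7051; r = 44.84°.
D = 2·69.8° − 6·44.84° + 2·180° = 139.60° − 269.03° + 360° = 230.57°.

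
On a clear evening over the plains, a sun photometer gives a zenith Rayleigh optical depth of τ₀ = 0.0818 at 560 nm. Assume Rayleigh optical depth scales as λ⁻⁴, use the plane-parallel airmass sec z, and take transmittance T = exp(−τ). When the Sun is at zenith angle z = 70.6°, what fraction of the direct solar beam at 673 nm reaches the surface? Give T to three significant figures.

0.889

sec 70.6° = 3.0106.
τ = 0.0818 × (560/673)⁴ × 3.0106 = 0.0818 × 0.4794 × 3.0106 = 0.1181.
T = exp(−0.1181) = 0.8886.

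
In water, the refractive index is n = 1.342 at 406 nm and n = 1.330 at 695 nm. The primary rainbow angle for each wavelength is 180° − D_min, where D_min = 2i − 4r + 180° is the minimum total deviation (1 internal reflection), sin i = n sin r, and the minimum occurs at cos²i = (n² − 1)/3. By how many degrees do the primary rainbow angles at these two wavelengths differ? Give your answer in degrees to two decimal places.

At 406 nm (n = 1.342): cos²i = 0.26699 → i = 58.888°, r = 39.641°, D_min = 139.213°, rainbow angle = 40.787°.
At 695 nm (n = 1.330): cos²i = 0.25630 → i = 59.585°, r = 40.422°, D_min = 137.484°, rainbow angle = 42.516°.
Angular width = |40.787° − 42.516°| = 1.729°.

1.73°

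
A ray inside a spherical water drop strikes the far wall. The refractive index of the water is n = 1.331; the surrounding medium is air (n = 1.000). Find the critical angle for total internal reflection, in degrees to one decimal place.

48.7°

sin θ_c = n_air / n = 1.000 / 1.331 = 0.7513.
θ_c = arcsin(0.7513) = 48.70°.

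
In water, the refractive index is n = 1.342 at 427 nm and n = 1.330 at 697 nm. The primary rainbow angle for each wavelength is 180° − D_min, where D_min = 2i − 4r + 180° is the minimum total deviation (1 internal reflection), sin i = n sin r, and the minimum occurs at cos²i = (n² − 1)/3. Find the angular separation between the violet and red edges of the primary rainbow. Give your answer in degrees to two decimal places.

At 427 nm (n = 1.342): cos²i = 0.26699 → i = 58.888°, r = 39.641°, D_min = 139.213°, rainbow angle = 40.787°.
At 697 nm (n = 1.330): cos²i = 0.25630 → i = 59.585°, r = 40.422°, D_min = 137.484°, rainbow angle = 42.516°.
Angular width = |40.787° − 42.516°| = 1.729°.

1.73°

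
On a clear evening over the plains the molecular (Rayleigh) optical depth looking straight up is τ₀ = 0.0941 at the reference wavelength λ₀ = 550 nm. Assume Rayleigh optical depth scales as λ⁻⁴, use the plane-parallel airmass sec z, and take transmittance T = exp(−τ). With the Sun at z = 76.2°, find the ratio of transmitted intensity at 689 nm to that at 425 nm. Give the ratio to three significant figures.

2.58

Airmass: sec 76.2° = 4.1923.
τ(689 nm) = 0.0941 × (550/689)⁴ × 4.1923 = 0.0941 × 0.4060 × 4.1923 = 0.1602.
τ(425 nm) = 0.0941 × (550/425)⁴ × 4.1923 = 0.0941 × 2.8048 × 4.1923 = 1.1065.
T(689)/T(425) = exp(τ_B − τ_A) = exp(0.9463) = 2.5761.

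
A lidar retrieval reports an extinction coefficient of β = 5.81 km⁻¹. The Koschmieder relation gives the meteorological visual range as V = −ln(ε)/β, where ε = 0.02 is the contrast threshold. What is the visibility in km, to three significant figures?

0.673 km

V = −ln(0.02) / 5.81 = 3.912 / 5.81 = 0.6733 km.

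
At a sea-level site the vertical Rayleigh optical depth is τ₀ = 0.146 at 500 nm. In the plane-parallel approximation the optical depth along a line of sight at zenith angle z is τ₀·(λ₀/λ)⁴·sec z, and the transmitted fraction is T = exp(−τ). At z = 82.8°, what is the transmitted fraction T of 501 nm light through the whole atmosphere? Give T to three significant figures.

0.315

sec 82.8° = 7.9787.
τ = 0.146 × (500/501)⁴ × 7.9787 = 0.146 × 0.9920 × 7.9787 = 1.1556.
T = exp(−1.1556) = 0.3149.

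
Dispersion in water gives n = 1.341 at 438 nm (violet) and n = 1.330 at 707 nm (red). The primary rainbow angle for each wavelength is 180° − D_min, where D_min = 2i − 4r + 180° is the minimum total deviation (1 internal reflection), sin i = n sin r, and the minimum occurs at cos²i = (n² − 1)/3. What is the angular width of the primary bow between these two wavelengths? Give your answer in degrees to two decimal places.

At 438 nm (n = 1.341): cos²i = 0.26609 → i = 58.946°, r = 39.705°, D_min = 139.071°, rainbow angle = 40.929°.
At 707 nm (n = 1.330): cos²i = 0.25630 → i = 59.585°, r = 40.422°, D_min = 137.484°, rainbow angle = 42.516°.
Angular width = |40.929° − 42.516°| = 1.588°.

1.59°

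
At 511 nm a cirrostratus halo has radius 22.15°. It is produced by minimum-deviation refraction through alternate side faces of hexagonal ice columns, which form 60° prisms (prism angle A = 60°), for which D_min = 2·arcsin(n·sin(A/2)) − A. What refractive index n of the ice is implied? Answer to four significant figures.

Rearranging: n = sin((D_min + A)/2) / sin(A/2).
(D_min + A)/2 = (22.15° + 60°)/2 = 41.075°.
n = sin 41.075° / sin 30° = 0.6570 / 0.5000 = 1.3141.

1.314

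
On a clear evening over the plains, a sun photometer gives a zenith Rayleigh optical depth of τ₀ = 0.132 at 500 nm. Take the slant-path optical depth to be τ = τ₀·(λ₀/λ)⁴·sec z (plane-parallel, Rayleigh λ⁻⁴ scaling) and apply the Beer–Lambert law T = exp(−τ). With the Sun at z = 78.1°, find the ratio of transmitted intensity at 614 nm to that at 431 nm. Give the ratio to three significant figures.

2.41

Airmass: sec 78.1° = 4.8496.
τ(614 nm) = 0.132 × (500/614)⁴ × 4.8496 = 0.132 × 0.4398 × 4.8496 = 0.2815.
τ(431 nm) = 0.132 × (500/431)⁴ × 4.8496 = 0.132 × 1.8112 × 4.8496 = 1.1594.
T(614)/T(431) = exp(τ_B − τ_A) = exp(0.8779) = 2.4059.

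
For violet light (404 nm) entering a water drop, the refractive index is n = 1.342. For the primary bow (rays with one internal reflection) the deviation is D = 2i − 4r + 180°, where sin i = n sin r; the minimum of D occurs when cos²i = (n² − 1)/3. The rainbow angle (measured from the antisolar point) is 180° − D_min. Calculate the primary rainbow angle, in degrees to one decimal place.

cos²i = (1.80096 − 1)/3 = 0.26699; i = arccos(0.51671) = 58.888°.
sin r = sin 58.888°/1.342 = 0.63797; r = 39.641°.
D_min = 2·58.888° − 4·39.641° + 180° = 139.213°.
Rainbow angle = 180° − D_min = 40.787°.

40.8°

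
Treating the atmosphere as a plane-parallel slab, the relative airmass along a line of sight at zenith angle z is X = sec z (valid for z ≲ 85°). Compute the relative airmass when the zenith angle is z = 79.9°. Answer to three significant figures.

5.70

X = sec z = 1/cos 79.9° = 1/0.1754 = 5.7023.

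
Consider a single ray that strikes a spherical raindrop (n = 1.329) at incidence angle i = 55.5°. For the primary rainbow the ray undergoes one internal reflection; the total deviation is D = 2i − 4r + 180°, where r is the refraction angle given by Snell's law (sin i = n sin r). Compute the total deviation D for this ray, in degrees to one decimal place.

sin r = sin 55.5° / 1.329 = 0.8241/1.329 = 0.6201; r = 38.32°.
D = 2·55.5° − 4·38.32° + 180° = 111.00° − 153.30° + 180° = 137.70°.

137.7°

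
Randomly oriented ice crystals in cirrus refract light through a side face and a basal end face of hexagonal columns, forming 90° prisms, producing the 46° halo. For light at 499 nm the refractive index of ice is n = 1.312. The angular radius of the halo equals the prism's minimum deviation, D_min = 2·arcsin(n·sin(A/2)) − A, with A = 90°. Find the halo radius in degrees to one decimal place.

46.2°

n·sin(A/2) = 1.312 × sin 45° = 1.312 × 0.7071 = 0.9277.
D_min = 2·arcsin(0.9277) − 90° = 2 × 68.083° − 90° = 46.166°.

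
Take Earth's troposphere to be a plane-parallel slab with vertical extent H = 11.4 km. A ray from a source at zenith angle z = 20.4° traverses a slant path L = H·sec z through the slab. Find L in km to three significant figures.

12.2 km

sec z = 1/cos 20.4° = 1.0669.
L = 11.4 × 1.0669 = 12.163 km.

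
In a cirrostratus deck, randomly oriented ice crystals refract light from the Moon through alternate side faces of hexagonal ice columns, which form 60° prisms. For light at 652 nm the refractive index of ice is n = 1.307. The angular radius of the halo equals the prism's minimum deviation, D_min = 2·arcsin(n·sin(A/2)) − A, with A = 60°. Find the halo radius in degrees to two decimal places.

n·sin(A/2) = 1.307 × sin 30° = 1.307 × 0.5000 = 0.6535.
D_min = 2·arcsin(0.6535) − 60° = 2 × 40.806° − 60° = 21.612°.

21.61°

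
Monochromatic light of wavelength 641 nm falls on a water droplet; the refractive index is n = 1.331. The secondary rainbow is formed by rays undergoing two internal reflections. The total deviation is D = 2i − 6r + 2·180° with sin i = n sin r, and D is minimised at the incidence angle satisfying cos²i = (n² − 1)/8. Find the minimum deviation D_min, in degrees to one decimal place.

cos²i = (1.77156 − 1)/8 = 0.09645; i = arccos(0.31056) = 71.907°.
sin r = sin 71.907°/1.331 = 0.71417; r = 45.575°.
D_min = 2·71.907° − 6·45.575° + 360° = 230.365°.

230.4°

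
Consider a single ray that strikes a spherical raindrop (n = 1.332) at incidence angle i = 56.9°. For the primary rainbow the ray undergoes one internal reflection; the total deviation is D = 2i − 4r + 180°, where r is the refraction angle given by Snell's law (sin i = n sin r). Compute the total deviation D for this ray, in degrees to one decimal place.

137.9°

sin r = sin 56.9° / 1.332 = 0.8377/1.332 = 0.6289; r = 38.97°.
D = 2·56.9° − 4·38.97° + 180° = 113.80° − 155.88° + 180° = 137.92°.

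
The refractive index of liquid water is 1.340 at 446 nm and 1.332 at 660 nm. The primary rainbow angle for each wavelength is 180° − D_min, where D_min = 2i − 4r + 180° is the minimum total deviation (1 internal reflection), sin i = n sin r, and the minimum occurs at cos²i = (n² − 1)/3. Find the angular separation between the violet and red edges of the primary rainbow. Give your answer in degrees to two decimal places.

At 446 nm (n = 1.340): cos²i = 0.26520 → i = 59.004°, r = 39.770°, D_min = 138.929°, rainbow angle = 41.071°.
At 660 nm (n = 1.332): cos²i = 0.25807 → i = 59.469°, r = 40.290°, D_min = 137.776°, rainbow angle = 42.224°.
Angular width = |41.071° − 42.224°| = 1.153°.

1.15°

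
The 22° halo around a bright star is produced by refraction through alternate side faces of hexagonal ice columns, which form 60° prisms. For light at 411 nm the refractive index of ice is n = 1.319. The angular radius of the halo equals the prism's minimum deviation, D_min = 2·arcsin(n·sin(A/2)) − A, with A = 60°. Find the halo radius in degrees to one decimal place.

22.5°

n·sin(A/2) = 1.319 × sin 30° = 1.319 × 0.5000 = 0.6595.
D_min = 2·arcsin(0.6595) − 60° = 2 × 41.262° − 60° = 22.524°.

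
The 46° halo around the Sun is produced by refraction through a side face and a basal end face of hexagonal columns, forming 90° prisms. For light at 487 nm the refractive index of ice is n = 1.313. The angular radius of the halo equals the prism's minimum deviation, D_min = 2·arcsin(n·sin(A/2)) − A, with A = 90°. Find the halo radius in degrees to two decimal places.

n·sin(A/2) = 1.313 × sin 45° = 1.313 × 0.7071 = 0.9284.
D_min = 2·arcsin(0.9284) − 90° = 2 × 68.192° − 90° = 46.383°.

46.38°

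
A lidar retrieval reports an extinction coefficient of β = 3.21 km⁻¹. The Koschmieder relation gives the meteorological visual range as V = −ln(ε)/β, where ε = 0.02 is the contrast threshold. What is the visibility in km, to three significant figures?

V = −ln(0.02) / 3.21 = 3.912 / 3.21 = 1.2187 km.

1.22 km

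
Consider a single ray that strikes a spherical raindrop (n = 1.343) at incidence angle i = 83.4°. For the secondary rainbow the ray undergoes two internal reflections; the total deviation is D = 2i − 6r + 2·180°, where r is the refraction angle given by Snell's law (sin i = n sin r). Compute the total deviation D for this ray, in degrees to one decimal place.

240.6°

sin r = sin 83.4° / 1.343 = 0.9934/1.343 = 0.7397; r = 47.70°.
D = 2·83.4° − 6·47.70° + 2·180° = 166.80° − 286.22° + 360° = 240.58°.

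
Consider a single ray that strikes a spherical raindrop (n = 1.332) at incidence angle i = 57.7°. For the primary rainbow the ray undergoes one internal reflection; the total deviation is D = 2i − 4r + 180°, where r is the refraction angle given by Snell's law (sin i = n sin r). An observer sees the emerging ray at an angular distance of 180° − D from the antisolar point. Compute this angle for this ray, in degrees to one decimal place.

42.2°

sin r = sin 57.7° / 1.332 = 0.8453/1.332 = 0.6346; r = 39.39°.
D = 2·57.7° − 4·39.39° + 180° = 115.40° − 157.56° + 180° = 137.84°.
Angle from antisolar point = 180° − D = 42.16°.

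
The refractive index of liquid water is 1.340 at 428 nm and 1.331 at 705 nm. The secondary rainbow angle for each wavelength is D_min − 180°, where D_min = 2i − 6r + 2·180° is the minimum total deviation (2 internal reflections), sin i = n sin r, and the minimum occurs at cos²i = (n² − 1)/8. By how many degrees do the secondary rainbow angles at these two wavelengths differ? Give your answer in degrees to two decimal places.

At 428 nm (n = 1.340): cos²i = 0.09945 → i = 71.618°, r = 45.088°, D_min = 232.709°, rainbow angle = 52.709°.
At 705 nm (n = 1.331): cos²i = 0.09645 → i = 71.907°, r = 45.575°, D_min = 230.365°, rainbow angle = 50.365°.
Angular width = |52.709° − 50.365°| = 2.344°.

2.34°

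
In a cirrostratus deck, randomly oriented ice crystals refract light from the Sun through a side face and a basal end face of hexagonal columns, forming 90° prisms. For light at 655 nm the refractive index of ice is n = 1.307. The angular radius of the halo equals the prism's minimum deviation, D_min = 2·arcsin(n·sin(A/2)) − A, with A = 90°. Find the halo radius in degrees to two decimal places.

45.09°

n·sin(A/2) = 1.307 × sin 45° = 1.307 × 0.7071 = 0.9242.
D_min = 2·arcsin(0.9242) − 90° = 2 × 67.546° − 90° = 45.093°.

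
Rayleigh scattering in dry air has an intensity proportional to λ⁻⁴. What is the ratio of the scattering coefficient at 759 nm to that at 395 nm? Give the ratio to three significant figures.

0.0734

Rayleigh scattering ∝ λ⁻⁴, so the ratio of coefficients is the inverse fourth power of the wavelength ratio.
σ(759)/σ(395) = (395/759)⁴ = (0.5204)⁴ = 0.07335.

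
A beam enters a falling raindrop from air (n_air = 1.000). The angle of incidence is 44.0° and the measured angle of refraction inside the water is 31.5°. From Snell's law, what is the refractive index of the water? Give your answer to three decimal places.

1.329

n = sin θ_i / sin θ_r = sin 44.0° / sin 31.5° = 0.6947 / 0.5225 = 1.3295.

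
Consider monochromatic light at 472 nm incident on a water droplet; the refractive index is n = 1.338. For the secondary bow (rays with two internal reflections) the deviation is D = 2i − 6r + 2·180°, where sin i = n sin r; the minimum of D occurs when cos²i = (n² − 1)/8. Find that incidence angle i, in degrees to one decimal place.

cos²i = (1.338² − 1)/8 = (1.79024 − 1)/8 = 0.09878.
cos i = 0.31429, so i = 71.682°.

71.7°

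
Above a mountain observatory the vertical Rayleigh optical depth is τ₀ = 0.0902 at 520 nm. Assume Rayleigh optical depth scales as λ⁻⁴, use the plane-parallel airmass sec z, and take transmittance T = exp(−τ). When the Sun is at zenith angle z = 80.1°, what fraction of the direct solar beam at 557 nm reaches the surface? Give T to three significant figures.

0.671

sec 80.1° = 5.8164.
τ = 0.0902 × (520/557)⁴ × 5.8164 = 0.0902 × 0.7596 × 5.8164 = 0.3985.
T = exp(−0.3985) = 0.6713.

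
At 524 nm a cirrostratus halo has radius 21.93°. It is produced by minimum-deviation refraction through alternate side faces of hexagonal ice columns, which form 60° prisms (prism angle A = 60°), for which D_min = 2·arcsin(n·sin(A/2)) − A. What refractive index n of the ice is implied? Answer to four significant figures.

Rearranging: n = sin((D_min + A)/2) / sin(A/2).
(D_min + A)/2 = (21.93° + 60°)/2 = 40.965°.
n = sin 40.965° / sin 30° = 0.6556 / 0.5000 = 1.3112.

1.311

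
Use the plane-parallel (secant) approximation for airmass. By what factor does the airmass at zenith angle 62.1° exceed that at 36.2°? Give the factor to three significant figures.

1.72

X(62.1°)/X(36.2°) = sec 62.1° / sec 36.2° = cos 36.2° / cos 62.1° = 0.8070/0.4679 = 1.7245.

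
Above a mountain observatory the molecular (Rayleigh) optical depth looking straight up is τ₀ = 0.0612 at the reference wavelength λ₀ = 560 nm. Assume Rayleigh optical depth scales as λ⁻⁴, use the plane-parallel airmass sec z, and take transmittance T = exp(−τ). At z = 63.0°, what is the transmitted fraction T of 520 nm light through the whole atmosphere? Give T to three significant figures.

0.834

sec 63.0° = 2.2027.
τ = 0.0612 × (560/520)⁴ × 2.2027 = 0.0612 × 1.3451 × 2.2027 = 0.1813.
T = exp(−0.1813) = 0.8342.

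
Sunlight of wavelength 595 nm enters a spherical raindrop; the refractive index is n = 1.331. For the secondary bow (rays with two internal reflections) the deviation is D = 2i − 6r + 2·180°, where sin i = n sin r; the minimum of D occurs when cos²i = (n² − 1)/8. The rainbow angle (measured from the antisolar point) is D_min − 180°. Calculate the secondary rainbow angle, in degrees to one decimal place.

50.4°

cos²i = (1.77156 − 1)/8 = 0.09645; i = arccos(0.31056) = 71.907°.
sin r = sin 71.907°/1.331 = 0.71417; r = 45.575°.
D_min = 2·71.907° − 6·45.575° + 360° = 230.365°.
Rainbow angle = D_min − 180° = 50.365°.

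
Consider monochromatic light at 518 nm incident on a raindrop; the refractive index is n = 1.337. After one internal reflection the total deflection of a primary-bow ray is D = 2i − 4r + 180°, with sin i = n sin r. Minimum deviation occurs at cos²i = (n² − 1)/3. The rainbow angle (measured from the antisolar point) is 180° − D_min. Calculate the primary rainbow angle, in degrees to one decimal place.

41.5°

cos²i = (1.78757 − 1)/3 = 0.26252; i = arccos(0.51237) = 59.178°.
sin r = sin 59.178°/1.337 = 0.64231; r = 39.964°.
D_min = 2·59.178° − 4·39.964° + 180° = 138.500°.
Rainbow angle = 180° − D_min = 41.500°.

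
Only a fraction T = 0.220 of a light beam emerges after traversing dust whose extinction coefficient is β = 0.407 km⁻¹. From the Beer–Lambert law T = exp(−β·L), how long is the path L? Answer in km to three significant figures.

Beer–Lambert: T = exp(−βL) ⇒ L = −ln(T)/β = −ln(0.220)/0.407 = 1.5141/0.407 = 3.72 km.

3.72 km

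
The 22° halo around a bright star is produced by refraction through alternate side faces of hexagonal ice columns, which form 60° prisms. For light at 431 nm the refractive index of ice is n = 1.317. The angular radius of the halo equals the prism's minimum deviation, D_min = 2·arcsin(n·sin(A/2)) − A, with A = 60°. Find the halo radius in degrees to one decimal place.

n·sin(A/2) = 1.317 × sin 30° = 1.317 × 0.5000 = 0.6585.
D_min = 2·arcsin(0.6585) − 60° = 2 × 41.186° − 60° = 22.371°.

22.4°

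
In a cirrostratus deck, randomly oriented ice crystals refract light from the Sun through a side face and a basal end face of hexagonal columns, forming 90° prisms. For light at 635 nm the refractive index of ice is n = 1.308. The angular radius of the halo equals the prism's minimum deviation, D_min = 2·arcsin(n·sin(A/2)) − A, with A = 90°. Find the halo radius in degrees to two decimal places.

n·sin(A/2) = 1.308 × sin 45° = 1.308 × 0.7071 = 0.9249.
D_min = 2·arcsin(0.9249) − 90° = 2 × 67.653° − 90° = 45.305°.

45.31°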